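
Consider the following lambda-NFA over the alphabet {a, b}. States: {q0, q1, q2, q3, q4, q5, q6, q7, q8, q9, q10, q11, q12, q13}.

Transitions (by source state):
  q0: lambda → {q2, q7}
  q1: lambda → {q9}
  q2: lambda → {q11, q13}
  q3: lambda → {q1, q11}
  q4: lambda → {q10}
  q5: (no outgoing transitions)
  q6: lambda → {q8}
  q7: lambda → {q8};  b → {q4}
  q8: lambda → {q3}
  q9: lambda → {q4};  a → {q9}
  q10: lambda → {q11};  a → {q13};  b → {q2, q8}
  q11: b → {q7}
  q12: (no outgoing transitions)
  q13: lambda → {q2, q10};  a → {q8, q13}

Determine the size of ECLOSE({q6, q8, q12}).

9

Start with {q6, q8, q12}.
From q8 via lambda: add q3.
From q3 via lambda: add q1, q11.
From q1 via lambda: add q9.
From q9 via lambda: add q4.
From q4 via lambda: add q10.
lambda-closure = {q1, q3, q4, q6, q8, q9, q10, q11, q12}, which has 9 states.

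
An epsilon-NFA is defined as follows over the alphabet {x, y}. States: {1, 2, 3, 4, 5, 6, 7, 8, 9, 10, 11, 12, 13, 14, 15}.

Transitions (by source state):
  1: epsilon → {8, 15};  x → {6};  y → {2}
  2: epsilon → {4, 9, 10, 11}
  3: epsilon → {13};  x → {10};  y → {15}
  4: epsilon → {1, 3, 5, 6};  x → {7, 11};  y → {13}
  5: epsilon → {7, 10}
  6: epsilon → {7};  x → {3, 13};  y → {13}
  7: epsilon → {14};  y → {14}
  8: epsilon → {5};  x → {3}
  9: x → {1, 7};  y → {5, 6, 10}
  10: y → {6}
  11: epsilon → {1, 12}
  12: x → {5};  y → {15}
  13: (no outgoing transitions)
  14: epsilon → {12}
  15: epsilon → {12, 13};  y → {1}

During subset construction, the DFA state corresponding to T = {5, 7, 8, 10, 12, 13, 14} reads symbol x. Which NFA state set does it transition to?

{3, 5, 7, 10, 12, 13, 14}

8 on x → {3}.
12 on x → {5}.
No x-transition from 5, 7, 10, 13, 14.
Union after reading x: {3, 5}.
Now take the epsilon-closure:
From 3 via epsilon: add 13.
From 5 via epsilon: add 7, 10.
From 7 via epsilon: add 14.
From 14 via epsilon: add 12.
No new states can be added; the closed set is {3, 5, 7, 10, 12, 13, 14}.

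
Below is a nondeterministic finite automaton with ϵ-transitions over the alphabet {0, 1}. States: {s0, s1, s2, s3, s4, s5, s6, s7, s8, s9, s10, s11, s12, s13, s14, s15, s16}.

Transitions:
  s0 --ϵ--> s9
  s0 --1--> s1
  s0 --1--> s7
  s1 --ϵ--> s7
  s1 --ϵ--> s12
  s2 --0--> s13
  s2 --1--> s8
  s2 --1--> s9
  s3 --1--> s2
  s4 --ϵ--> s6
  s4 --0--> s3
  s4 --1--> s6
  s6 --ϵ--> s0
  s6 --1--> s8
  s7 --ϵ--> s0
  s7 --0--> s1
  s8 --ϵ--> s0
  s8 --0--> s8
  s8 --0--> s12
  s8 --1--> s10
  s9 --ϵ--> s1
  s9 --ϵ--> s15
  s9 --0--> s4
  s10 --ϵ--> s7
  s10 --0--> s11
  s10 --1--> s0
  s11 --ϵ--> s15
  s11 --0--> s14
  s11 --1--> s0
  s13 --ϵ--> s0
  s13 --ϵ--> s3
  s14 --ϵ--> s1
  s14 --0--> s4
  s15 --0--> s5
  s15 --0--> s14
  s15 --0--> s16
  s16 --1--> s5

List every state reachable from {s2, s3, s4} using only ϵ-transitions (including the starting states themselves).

Start with {s2, s3, s4}.
From s4 via ϵ: add s6.
From s6 via ϵ: add s0.
From s0 via ϵ: add s9.
From s9 via ϵ: add s1, s15.
From s1 via ϵ: add s7, s12.
No new states can be added; the closed set is {s0, s1, s2, s3, s4, s6, s7, s9, s12, s15}.

{s0, s1, s2, s3, s4, s6, s7, s9, s12, s15}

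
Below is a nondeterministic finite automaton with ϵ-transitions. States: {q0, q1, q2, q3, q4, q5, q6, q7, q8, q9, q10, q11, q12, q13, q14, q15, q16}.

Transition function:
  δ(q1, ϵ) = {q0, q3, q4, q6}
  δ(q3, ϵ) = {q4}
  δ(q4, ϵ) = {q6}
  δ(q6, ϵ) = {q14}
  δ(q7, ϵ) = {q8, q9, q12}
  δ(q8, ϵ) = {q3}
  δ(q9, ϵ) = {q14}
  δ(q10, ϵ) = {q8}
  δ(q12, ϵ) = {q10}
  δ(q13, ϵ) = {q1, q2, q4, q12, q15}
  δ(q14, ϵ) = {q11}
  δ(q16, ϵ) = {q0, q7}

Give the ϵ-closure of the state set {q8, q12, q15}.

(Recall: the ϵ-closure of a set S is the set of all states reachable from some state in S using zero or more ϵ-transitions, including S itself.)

Start with {q8, q12, q15}.
From q8 via ϵ: add q3.
From q12 via ϵ: add q10.
From q3 via ϵ: add q4.
From q4 via ϵ: add q6.
From q6 via ϵ: add q14.
From q14 via ϵ: add q11.
No new states can be added; the closed set is {q3, q4, q6, q8, q10, q11, q12, q14, q15}.

{q3, q4, q6, q8, q10, q11, q12, q14, q15}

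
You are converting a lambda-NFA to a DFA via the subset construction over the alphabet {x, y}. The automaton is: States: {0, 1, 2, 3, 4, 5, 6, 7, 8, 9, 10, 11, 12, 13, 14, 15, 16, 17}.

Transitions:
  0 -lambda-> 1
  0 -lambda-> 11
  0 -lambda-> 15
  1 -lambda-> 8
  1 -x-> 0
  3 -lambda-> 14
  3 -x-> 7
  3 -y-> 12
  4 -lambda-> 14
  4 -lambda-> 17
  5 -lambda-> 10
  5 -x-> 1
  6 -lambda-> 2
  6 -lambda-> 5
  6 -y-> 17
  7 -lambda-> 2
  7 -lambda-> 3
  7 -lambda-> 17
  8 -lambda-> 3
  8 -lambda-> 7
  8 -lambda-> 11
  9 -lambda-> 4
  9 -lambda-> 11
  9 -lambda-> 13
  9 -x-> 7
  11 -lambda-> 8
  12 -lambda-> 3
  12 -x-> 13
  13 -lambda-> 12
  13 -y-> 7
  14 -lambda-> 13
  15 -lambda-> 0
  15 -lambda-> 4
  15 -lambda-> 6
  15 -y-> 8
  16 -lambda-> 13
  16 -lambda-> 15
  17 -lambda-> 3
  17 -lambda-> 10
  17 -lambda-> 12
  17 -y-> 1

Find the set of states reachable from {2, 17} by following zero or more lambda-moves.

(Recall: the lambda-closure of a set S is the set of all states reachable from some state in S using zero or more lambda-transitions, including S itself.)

Start with {2, 17}.
From 17 via lambda: add 3, 10, 12.
From 3 via lambda: add 14.
From 14 via lambda: add 13.
No new states can be added; the closed set is {2, 3, 10, 12, 13, 14, 17}.

{2, 3, 10, 12, 13, 14, 17}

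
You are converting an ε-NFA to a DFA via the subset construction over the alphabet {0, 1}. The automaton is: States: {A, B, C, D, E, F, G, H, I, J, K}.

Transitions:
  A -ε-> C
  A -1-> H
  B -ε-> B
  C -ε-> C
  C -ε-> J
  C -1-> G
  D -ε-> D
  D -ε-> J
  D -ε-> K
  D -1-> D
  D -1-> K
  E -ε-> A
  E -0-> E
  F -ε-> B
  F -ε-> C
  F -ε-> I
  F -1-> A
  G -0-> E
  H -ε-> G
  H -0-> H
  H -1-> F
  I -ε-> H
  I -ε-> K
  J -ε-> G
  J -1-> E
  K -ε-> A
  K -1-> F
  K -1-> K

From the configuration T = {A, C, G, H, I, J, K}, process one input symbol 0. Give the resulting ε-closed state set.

G on 0 → {E}.
H on 0 → {H}.
No 0-transition from A, C, I, J, K.
Union after reading 0: {E, H}.
Now take the ε-closure:
From E via ε: add A.
From H via ε: add G.
From A via ε: add C.
From C via ε: add J.
No new states can be added; the closed set is {A, C, E, G, H, J}.

{A, C, E, G, H, J}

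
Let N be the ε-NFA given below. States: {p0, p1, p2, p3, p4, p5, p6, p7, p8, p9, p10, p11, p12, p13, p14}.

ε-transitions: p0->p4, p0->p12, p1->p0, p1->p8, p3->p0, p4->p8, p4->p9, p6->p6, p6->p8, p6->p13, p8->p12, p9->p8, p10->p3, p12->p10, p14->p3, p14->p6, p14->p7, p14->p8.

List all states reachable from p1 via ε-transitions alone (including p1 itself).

{p0, p1, p3, p4, p8, p9, p10, p12}

Start with {p1}.
From p1 via ε: add p0, p8.
From p0 via ε: add p4, p12.
From p4 via ε: add p9.
From p12 via ε: add p10.
From p10 via ε: add p3.
No new states can be added; the closed set is {p0, p1, p3, p4, p8, p9, p10, p12}.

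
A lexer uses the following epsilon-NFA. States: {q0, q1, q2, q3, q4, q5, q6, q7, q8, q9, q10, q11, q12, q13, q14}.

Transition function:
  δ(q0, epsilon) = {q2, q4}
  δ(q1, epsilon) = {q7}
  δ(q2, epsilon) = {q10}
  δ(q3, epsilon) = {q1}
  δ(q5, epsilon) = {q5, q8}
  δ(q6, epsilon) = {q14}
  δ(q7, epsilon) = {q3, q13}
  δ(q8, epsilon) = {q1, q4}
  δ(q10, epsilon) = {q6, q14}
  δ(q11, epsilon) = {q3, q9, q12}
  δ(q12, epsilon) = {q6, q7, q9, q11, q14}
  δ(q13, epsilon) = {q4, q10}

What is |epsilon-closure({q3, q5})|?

10

Start with {q3, q5}.
From q3 via epsilon: add q1.
From q5 via epsilon: add q8.
From q1 via epsilon: add q7.
From q8 via epsilon: add q4.
From q7 via epsilon: add q13.
From q13 via epsilon: add q10.
From q10 via epsilon: add q6, q14.
epsilon-closure = {q1, q3, q4, q5, q6, q7, q8, q10, q13, q14}, which has 10 states.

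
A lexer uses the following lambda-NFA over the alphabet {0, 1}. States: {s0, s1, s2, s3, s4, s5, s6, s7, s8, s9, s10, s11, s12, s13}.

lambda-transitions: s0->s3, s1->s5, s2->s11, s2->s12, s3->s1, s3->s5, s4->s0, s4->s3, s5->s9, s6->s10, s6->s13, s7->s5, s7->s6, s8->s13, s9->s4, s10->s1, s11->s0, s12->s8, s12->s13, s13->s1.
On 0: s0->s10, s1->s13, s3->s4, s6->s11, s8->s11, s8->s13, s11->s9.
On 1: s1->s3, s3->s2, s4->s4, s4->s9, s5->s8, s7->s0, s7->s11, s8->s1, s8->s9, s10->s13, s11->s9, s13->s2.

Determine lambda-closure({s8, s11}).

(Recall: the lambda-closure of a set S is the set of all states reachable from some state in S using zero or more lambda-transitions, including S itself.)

Start with {s8, s11}.
From s8 via lambda: add s13.
From s11 via lambda: add s0.
From s0 via lambda: add s3.
From s13 via lambda: add s1.
From s1 via lambda: add s5.
From s5 via lambda: add s9.
From s9 via lambda: add s4.
No new states can be added; the closed set is {s0, s1, s3, s4, s5, s8, s9, s11, s13}.

{s0, s1, s3, s4, s5, s8, s9, s11, s13}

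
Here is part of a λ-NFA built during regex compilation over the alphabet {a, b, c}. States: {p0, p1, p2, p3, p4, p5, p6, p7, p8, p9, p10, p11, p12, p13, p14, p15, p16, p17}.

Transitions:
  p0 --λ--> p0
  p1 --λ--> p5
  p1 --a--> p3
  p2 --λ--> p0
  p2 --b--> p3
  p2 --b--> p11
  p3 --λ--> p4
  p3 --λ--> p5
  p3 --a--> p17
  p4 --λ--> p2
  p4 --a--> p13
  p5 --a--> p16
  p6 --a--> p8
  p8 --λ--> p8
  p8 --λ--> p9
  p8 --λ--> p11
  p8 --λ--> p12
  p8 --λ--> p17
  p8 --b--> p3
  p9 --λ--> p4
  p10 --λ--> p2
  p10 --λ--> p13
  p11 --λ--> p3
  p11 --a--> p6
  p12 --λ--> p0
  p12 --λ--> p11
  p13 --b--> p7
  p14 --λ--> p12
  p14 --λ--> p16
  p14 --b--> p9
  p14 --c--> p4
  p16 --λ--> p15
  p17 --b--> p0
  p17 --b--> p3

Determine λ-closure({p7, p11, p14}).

{p0, p2, p3, p4, p5, p7, p11, p12, p14, p15, p16}

Start with {p7, p11, p14}.
From p11 via λ: add p3.
From p14 via λ: add p12, p16.
From p3 via λ: add p4, p5.
From p12 via λ: add p0.
From p16 via λ: add p15.
From p4 via λ: add p2.
No new states can be added; the closed set is {p0, p2, p3, p4, p5, p7, p11, p12, p14, p15, p16}.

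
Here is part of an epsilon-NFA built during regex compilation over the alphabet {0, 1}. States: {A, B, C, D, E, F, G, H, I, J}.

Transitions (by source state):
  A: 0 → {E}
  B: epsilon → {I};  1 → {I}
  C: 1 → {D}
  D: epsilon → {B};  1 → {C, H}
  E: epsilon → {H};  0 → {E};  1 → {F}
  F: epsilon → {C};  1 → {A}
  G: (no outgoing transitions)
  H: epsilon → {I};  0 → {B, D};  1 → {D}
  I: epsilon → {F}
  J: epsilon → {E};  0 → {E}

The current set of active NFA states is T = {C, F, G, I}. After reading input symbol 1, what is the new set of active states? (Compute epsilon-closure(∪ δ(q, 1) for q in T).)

{A, B, C, D, F, I}

C on 1 → {D}.
F on 1 → {A}.
No 1-transition from G, I.
Union after reading 1: {A, D}.
Now take the epsilon-closure:
From D via epsilon: add B.
From B via epsilon: add I.
From I via epsilon: add F.
From F via epsilon: add C.
No new states can be added; the closed set is {A, B, C, D, F, I}.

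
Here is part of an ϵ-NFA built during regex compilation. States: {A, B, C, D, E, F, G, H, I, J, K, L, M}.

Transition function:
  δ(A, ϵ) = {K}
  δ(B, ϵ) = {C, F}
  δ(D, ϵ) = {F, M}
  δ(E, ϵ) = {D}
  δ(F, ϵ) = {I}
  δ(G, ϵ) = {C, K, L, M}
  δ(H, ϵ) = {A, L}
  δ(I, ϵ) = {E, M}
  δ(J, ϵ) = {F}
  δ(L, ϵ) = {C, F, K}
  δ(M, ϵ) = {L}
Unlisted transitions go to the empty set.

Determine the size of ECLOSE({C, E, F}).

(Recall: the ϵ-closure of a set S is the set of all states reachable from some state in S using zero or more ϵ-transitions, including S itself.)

8

Start with {C, E, F}.
From E via ϵ: add D.
From F via ϵ: add I.
From D via ϵ: add M.
From M via ϵ: add L.
From L via ϵ: add K.
ϵ-closure = {C, D, E, F, I, K, L, M}, which has 8 states.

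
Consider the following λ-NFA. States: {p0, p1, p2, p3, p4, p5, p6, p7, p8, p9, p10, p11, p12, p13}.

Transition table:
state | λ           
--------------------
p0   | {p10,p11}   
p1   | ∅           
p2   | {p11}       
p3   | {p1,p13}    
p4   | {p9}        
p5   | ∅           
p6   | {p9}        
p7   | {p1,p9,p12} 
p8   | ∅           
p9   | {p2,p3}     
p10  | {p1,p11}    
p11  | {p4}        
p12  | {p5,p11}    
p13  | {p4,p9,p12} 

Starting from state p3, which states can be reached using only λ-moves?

{p1, p2, p3, p4, p5, p9, p11, p12, p13}

Start with {p3}.
From p3 via λ: add p1, p13.
From p13 via λ: add p4, p9, p12.
From p9 via λ: add p2.
From p12 via λ: add p5, p11.
No new states can be added; the closed set is {p1, p2, p3, p4, p5, p9, p11, p12, p13}.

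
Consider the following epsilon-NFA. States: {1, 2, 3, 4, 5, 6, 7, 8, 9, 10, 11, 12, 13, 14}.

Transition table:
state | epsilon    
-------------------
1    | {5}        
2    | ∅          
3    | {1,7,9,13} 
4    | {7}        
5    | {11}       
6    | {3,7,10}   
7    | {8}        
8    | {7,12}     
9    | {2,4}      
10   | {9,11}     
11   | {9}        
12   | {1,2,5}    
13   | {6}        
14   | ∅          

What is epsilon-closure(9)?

{1, 2, 4, 5, 7, 8, 9, 11, 12}

Start with {9}.
From 9 via epsilon: add 2, 4.
From 4 via epsilon: add 7.
From 7 via epsilon: add 8.
From 8 via epsilon: add 12.
From 12 via epsilon: add 1, 5.
From 5 via epsilon: add 11.
No new states can be added; the closed set is {1, 2, 4, 5, 7, 8, 9, 11, 12}.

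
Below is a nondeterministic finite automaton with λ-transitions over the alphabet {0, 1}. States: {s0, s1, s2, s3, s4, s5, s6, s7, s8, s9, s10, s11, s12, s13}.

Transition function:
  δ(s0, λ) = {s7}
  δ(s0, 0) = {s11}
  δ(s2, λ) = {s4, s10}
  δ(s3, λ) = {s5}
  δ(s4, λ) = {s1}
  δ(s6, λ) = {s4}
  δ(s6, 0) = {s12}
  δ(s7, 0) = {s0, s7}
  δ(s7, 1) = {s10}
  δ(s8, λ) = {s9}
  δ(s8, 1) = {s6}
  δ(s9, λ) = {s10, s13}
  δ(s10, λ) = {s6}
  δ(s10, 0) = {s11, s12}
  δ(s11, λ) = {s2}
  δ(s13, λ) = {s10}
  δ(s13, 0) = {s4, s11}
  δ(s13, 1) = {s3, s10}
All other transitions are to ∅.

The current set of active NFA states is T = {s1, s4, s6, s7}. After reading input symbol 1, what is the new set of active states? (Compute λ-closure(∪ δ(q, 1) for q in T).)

s7 on 1 → {s10}.
No 1-transition from s1, s4, s6.
Union after reading 1: {s10}.
Now take the λ-closure:
From s10 via λ: add s6.
From s6 via λ: add s4.
From s4 via λ: add s1.
No new states can be added; the closed set is {s1, s4, s6, s10}.

{s1, s4, s6, s10}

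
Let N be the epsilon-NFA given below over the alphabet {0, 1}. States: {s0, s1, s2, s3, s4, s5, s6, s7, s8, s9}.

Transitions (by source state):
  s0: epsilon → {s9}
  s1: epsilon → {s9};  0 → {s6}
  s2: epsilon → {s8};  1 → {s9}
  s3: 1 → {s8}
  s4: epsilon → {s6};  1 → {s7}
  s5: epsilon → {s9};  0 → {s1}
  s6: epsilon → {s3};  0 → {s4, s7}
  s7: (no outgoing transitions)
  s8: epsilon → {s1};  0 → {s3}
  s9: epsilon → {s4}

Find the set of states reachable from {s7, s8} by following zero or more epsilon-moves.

Start with {s7, s8}.
From s8 via epsilon: add s1.
From s1 via epsilon: add s9.
From s9 via epsilon: add s4.
From s4 via epsilon: add s6.
From s6 via epsilon: add s3.
No new states can be added; the closed set is {s1, s3, s4, s6, s7, s8, s9}.

{s1, s3, s4, s6, s7, s8, s9}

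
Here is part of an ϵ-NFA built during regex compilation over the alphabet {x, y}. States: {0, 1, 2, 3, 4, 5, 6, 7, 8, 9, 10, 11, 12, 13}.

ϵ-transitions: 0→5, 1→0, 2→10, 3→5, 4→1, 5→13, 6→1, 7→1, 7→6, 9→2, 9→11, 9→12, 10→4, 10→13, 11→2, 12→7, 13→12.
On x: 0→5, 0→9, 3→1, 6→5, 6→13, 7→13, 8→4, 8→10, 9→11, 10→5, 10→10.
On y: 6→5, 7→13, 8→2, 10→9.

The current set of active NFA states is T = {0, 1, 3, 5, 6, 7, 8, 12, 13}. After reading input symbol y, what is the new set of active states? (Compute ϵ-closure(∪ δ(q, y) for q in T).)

{0, 1, 2, 4, 5, 6, 7, 10, 12, 13}

6 on y → {5}.
7 on y → {13}.
8 on y → {2}.
No y-transition from 0, 1, 3, 5, 12, 13.
Union after reading y: {2, 5, 13}.
Now take the ϵ-closure:
From 2 via ϵ: add 10.
From 13 via ϵ: add 12.
From 10 via ϵ: add 4.
From 12 via ϵ: add 7.
From 4 via ϵ: add 1.
From 7 via ϵ: add 6.
From 1 via ϵ: add 0.
No new states can be added; the closed set is {0, 1, 2, 4, 5, 6, 7, 10, 12, 13}.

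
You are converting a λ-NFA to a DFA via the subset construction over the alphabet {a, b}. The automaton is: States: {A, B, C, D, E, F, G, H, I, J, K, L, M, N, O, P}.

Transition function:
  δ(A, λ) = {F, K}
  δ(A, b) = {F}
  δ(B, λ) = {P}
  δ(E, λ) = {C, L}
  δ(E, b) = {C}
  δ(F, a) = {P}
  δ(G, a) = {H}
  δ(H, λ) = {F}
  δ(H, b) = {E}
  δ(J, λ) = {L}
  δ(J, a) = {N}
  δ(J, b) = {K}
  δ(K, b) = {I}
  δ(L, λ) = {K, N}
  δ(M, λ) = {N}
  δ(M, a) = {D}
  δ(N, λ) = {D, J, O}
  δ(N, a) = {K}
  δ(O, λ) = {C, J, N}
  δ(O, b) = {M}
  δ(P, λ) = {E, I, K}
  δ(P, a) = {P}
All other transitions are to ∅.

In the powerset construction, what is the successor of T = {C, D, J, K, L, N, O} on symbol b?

{C, D, I, J, K, L, M, N, O}

J on b → {K}.
K on b → {I}.
O on b → {M}.
No b-transition from C, D, L, N.
Union after reading b: {I, K, M}.
Now take the λ-closure:
From M via λ: add N.
From N via λ: add D, J, O.
From J via λ: add L.
From O via λ: add C.
No new states can be added; the closed set is {C, D, I, J, K, L, M, N, O}.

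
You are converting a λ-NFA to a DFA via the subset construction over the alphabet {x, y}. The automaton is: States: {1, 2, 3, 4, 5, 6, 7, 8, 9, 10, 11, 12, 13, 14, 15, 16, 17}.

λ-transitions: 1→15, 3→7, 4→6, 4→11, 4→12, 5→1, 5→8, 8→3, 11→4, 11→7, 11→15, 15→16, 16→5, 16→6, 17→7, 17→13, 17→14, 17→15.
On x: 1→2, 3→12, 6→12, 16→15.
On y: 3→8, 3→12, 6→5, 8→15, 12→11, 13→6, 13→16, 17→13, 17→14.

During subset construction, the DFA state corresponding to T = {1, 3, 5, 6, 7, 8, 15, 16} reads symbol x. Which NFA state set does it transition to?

1 on x → {2}.
3 on x → {12}.
6 on x → {12}.
16 on x → {15}.
No x-transition from 5, 7, 8, 15.
Union after reading x: {2, 12, 15}.
Now take the λ-closure:
From 15 via λ: add 16.
From 16 via λ: add 5, 6.
From 5 via λ: add 1, 8.
From 8 via λ: add 3.
From 3 via λ: add 7.
No new states can be added; the closed set is {1, 2, 3, 5, 6, 7, 8, 12, 15, 16}.

{1, 2, 3, 5, 6, 7, 8, 12, 15, 16}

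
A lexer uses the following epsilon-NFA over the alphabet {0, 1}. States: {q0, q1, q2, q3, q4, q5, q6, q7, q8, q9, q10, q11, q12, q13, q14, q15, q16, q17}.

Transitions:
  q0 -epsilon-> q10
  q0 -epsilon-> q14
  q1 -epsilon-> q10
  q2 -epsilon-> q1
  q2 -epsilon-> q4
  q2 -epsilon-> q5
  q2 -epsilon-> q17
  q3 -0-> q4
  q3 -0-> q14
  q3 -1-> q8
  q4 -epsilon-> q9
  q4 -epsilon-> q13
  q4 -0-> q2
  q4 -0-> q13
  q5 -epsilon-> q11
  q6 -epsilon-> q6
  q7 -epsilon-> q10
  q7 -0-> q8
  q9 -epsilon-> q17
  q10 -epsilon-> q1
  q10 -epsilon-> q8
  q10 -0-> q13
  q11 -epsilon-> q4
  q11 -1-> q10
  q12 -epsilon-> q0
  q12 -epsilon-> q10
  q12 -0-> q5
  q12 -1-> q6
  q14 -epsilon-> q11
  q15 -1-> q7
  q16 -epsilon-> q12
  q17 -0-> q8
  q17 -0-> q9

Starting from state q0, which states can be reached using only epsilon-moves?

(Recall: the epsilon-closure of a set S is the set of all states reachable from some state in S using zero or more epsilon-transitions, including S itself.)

{q0, q1, q4, q8, q9, q10, q11, q13, q14, q17}

Start with {q0}.
From q0 via epsilon: add q10, q14.
From q10 via epsilon: add q1, q8.
From q14 via epsilon: add q11.
From q11 via epsilon: add q4.
From q4 via epsilon: add q9, q13.
From q9 via epsilon: add q17.
No new states can be added; the closed set is {q0, q1, q4, q8, q9, q10, q11, q13, q14, q17}.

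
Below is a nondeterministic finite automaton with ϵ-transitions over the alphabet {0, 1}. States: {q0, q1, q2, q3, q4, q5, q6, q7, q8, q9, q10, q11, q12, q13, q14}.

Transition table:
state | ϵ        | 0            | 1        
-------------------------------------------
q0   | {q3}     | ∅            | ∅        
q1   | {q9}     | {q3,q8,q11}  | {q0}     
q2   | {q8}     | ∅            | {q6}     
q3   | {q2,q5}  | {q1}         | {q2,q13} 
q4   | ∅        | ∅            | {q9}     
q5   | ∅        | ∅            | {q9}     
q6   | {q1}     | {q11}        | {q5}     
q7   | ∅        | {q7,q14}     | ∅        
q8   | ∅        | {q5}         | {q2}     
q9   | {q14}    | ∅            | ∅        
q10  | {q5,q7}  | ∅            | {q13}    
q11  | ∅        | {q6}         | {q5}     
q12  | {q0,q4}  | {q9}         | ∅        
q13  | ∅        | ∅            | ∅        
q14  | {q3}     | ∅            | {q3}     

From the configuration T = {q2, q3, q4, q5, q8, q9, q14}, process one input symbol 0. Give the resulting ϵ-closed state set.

{q1, q2, q3, q5, q8, q9, q14}

q3 on 0 → {q1}.
q8 on 0 → {q5}.
No 0-transition from q2, q4, q5, q9, q14.
Union after reading 0: {q1, q5}.
Now take the ϵ-closure:
From q1 via ϵ: add q9.
From q9 via ϵ: add q14.
From q14 via ϵ: add q3.
From q3 via ϵ: add q2.
From q2 via ϵ: add q8.
No new states can be added; the closed set is {q1, q2, q3, q5, q8, q9, q14}.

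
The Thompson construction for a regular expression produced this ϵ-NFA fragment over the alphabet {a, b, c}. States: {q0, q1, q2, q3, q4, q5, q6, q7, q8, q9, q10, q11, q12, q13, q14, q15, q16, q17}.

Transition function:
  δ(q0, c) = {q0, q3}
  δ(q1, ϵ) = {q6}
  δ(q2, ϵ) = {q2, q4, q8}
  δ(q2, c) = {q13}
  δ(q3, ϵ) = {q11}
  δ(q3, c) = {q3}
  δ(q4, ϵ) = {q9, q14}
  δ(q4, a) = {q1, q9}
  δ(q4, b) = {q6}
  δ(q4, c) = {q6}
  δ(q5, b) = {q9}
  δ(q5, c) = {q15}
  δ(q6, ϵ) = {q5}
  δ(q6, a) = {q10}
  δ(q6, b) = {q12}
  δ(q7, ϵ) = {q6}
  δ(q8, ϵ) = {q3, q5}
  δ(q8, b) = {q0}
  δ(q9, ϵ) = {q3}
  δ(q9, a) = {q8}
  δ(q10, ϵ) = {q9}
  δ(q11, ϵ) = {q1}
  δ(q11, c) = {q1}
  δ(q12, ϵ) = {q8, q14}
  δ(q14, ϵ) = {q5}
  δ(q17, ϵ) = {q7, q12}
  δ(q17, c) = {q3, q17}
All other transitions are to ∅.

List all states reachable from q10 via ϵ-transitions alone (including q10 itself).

{q1, q3, q5, q6, q9, q10, q11}

Start with {q10}.
From q10 via ϵ: add q9.
From q9 via ϵ: add q3.
From q3 via ϵ: add q11.
From q11 via ϵ: add q1.
From q1 via ϵ: add q6.
From q6 via ϵ: add q5.
No new states can be added; the closed set is {q1, q3, q5, q6, q9, q10, q11}.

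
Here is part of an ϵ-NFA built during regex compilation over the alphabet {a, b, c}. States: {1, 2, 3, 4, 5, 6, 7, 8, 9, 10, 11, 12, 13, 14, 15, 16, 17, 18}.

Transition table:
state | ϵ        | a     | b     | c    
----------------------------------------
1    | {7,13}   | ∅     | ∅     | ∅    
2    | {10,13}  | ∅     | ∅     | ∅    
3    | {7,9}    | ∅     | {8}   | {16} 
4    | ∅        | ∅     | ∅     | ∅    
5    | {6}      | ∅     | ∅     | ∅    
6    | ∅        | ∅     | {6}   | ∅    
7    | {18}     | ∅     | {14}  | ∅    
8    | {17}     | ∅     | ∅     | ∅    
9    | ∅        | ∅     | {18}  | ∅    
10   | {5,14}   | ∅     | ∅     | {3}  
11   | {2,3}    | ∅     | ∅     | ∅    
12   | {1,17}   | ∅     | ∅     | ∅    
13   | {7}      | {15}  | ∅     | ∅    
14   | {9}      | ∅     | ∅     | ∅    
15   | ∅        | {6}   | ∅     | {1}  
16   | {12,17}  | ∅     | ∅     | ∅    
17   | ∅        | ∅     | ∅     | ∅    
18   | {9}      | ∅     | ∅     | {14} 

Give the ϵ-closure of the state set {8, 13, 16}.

{1, 7, 8, 9, 12, 13, 16, 17, 18}

Start with {8, 13, 16}.
From 8 via ϵ: add 17.
From 13 via ϵ: add 7.
From 16 via ϵ: add 12.
From 7 via ϵ: add 18.
From 12 via ϵ: add 1.
From 18 via ϵ: add 9.
No new states can be added; the closed set is {1, 7, 8, 9, 12, 13, 16, 17, 18}.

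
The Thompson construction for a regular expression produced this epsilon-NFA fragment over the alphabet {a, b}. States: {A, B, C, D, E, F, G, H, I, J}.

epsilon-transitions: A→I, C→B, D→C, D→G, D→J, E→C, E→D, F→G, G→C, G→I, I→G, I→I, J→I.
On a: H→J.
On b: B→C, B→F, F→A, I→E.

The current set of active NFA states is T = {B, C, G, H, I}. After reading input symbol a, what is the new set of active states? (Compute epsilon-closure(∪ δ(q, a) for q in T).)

{B, C, G, I, J}

H on a → {J}.
No a-transition from B, C, G, I.
Union after reading a: {J}.
Now take the epsilon-closure:
From J via epsilon: add I.
From I via epsilon: add G.
From G via epsilon: add C.
From C via epsilon: add B.
No new states can be added; the closed set is {B, C, G, I, J}.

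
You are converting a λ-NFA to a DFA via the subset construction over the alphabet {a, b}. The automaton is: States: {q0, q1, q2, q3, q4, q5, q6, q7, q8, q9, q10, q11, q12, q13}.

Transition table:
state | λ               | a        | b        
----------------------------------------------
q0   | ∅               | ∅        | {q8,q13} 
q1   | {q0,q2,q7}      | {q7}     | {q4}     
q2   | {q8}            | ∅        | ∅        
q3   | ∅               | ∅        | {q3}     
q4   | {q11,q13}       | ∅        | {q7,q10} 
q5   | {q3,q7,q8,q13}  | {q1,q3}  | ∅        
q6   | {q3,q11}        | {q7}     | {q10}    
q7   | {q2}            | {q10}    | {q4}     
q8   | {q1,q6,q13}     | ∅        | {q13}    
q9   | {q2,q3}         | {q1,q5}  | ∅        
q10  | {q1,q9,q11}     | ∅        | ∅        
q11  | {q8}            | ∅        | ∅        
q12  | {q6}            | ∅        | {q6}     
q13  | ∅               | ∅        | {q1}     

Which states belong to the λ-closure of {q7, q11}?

Start with {q7, q11}.
From q7 via λ: add q2.
From q11 via λ: add q8.
From q8 via λ: add q1, q6, q13.
From q1 via λ: add q0.
From q6 via λ: add q3.
No new states can be added; the closed set is {q0, q1, q2, q3, q6, q7, q8, q11, q13}.

{q0, q1, q2, q3, q6, q7, q8, q11, q13}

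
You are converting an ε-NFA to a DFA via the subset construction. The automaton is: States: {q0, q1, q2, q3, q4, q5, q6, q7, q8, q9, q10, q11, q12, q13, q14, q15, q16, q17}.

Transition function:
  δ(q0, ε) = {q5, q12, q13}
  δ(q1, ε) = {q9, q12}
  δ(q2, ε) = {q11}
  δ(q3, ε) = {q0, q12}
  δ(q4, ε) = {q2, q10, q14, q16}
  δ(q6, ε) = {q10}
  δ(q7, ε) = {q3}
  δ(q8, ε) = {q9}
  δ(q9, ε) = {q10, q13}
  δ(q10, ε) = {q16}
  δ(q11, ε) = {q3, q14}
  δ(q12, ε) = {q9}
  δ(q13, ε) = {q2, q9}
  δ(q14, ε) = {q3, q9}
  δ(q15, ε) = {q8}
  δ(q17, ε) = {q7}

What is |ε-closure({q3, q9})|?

Start with {q3, q9}.
From q3 via ε: add q0, q12.
From q9 via ε: add q10, q13.
From q0 via ε: add q5.
From q10 via ε: add q16.
From q13 via ε: add q2.
From q2 via ε: add q11.
From q11 via ε: add q14.
ε-closure = {q0, q2, q3, q5, q9, q10, q11, q12, q13, q14, q16}, which has 11 states.

11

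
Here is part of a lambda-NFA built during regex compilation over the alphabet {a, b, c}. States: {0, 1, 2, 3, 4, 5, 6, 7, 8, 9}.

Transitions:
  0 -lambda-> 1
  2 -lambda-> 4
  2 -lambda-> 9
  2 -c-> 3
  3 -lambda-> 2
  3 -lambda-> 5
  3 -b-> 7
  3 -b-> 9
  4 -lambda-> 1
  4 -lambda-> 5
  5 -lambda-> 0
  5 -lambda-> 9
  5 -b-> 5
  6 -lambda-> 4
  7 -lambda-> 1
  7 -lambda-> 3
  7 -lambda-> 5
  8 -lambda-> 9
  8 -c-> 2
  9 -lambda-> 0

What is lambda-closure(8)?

{0, 1, 8, 9}

Start with {8}.
From 8 via lambda: add 9.
From 9 via lambda: add 0.
From 0 via lambda: add 1.
No new states can be added; the closed set is {0, 1, 8, 9}.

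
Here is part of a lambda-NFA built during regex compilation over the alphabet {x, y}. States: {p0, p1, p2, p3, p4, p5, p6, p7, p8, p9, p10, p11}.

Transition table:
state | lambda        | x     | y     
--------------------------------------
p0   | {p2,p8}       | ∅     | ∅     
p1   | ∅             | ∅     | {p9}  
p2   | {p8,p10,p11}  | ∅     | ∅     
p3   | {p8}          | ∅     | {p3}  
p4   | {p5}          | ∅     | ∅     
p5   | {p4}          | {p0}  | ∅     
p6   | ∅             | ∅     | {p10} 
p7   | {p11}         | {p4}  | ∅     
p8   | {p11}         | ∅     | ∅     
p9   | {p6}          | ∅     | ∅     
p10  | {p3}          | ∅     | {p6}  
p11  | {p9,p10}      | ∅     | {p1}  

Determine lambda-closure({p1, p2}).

Start with {p1, p2}.
From p2 via lambda: add p8, p10, p11.
From p10 via lambda: add p3.
From p11 via lambda: add p9.
From p9 via lambda: add p6.
No new states can be added; the closed set is {p1, p2, p3, p6, p8, p9, p10, p11}.

{p1, p2, p3, p6, p8, p9, p10, p11}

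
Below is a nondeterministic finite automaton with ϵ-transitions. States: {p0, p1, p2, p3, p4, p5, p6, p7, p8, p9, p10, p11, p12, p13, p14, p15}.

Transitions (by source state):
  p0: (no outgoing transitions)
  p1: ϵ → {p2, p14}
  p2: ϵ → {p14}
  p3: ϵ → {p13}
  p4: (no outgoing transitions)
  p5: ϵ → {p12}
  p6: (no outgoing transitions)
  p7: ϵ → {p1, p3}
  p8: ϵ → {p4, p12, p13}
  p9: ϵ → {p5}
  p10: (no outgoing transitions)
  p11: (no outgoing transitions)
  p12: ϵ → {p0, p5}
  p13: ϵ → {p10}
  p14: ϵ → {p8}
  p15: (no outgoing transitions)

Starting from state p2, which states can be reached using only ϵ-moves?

{p0, p2, p4, p5, p8, p10, p12, p13, p14}

Start with {p2}.
From p2 via ϵ: add p14.
From p14 via ϵ: add p8.
From p8 via ϵ: add p4, p12, p13.
From p12 via ϵ: add p0, p5.
From p13 via ϵ: add p10.
No new states can be added; the closed set is {p0, p2, p4, p5, p8, p10, p12, p13, p14}.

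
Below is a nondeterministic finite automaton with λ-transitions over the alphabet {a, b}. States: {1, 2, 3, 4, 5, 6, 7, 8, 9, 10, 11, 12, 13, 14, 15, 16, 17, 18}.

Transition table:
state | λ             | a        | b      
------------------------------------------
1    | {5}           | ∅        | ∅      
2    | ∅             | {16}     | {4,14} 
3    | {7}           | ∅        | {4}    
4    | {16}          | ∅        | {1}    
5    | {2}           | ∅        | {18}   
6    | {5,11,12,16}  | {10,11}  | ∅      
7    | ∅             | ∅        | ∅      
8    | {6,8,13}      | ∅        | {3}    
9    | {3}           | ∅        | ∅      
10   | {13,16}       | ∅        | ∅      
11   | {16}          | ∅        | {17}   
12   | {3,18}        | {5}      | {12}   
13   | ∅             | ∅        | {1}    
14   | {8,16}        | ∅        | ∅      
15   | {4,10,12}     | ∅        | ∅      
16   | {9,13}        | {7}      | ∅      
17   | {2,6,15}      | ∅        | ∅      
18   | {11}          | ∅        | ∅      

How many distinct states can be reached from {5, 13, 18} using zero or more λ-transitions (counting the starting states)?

Start with {5, 13, 18}.
From 5 via λ: add 2.
From 18 via λ: add 11.
From 11 via λ: add 16.
From 16 via λ: add 9.
From 9 via λ: add 3.
From 3 via λ: add 7.
λ-closure = {2, 3, 5, 7, 9, 11, 13, 16, 18}, which has 9 states.

9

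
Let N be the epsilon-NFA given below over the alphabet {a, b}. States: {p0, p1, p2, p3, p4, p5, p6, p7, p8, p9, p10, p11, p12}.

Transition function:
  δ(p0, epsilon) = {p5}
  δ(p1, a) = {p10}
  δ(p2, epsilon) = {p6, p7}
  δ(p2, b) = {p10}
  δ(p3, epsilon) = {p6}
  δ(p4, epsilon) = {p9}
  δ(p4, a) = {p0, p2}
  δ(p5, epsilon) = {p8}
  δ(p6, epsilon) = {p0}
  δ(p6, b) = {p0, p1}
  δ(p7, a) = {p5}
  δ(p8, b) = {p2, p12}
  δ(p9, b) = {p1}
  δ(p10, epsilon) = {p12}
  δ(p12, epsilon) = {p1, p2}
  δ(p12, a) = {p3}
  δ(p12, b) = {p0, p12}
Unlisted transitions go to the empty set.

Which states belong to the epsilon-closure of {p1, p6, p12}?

Start with {p1, p6, p12}.
From p6 via epsilon: add p0.
From p12 via epsilon: add p2.
From p0 via epsilon: add p5.
From p2 via epsilon: add p7.
From p5 via epsilon: add p8.
No new states can be added; the closed set is {p0, p1, p2, p5, p6, p7, p8, p12}.

{p0, p1, p2, p5, p6, p7, p8, p12}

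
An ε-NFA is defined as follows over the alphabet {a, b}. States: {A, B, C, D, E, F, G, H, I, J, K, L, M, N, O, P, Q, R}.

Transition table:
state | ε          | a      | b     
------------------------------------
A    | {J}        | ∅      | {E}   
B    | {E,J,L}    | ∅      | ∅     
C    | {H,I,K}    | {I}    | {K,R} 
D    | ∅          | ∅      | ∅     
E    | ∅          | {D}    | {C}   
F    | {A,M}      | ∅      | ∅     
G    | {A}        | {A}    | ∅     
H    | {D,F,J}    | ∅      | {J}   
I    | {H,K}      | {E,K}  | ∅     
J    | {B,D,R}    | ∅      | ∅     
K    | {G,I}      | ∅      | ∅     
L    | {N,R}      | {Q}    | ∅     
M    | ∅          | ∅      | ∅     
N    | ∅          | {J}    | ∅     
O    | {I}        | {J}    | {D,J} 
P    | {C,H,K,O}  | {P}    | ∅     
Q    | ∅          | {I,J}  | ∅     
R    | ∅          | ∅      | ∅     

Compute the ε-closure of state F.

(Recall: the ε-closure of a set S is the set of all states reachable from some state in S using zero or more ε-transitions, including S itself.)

Start with {F}.
From F via ε: add A, M.
From A via ε: add J.
From J via ε: add B, D, R.
From B via ε: add E, L.
From L via ε: add N.
No new states can be added; the closed set is {A, B, D, E, F, J, L, M, N, R}.

{A, B, D, E, F, J, L, M, N, R}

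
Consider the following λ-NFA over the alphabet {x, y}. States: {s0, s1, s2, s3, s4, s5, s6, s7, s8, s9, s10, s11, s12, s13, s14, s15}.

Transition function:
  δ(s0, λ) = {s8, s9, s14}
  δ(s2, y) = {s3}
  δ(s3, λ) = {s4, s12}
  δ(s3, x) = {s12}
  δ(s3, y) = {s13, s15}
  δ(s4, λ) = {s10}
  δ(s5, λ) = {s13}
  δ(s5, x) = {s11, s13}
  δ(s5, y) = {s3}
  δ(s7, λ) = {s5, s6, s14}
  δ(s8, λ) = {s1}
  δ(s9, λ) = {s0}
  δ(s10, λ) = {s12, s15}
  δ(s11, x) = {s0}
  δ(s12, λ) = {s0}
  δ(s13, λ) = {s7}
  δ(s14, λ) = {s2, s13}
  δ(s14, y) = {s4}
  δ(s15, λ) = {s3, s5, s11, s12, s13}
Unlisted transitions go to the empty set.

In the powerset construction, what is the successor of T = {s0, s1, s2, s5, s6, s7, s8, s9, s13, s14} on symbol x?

s5 on x → {s11, s13}.
No x-transition from s0, s1, s2, s6, s7, s8, s9, s13, s14.
Union after reading x: {s11, s13}.
Now take the λ-closure:
From s13 via λ: add s7.
From s7 via λ: add s5, s6, s14.
From s14 via λ: add s2.
No new states can be added; the closed set is {s2, s5, s6, s7, s11, s13, s14}.

{s2, s5, s6, s7, s11, s13, s14}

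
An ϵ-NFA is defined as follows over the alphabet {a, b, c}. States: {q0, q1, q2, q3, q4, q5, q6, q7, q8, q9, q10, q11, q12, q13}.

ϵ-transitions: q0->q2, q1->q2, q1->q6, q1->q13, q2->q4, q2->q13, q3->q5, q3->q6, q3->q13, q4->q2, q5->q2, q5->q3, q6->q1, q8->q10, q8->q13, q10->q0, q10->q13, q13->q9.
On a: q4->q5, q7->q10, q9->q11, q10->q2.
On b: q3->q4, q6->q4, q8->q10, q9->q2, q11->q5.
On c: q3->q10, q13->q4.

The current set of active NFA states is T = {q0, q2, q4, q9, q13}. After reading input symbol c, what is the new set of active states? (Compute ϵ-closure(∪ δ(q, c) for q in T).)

q13 on c → {q4}.
No c-transition from q0, q2, q4, q9.
Union after reading c: {q4}.
Now take the ϵ-closure:
From q4 via ϵ: add q2.
From q2 via ϵ: add q13.
From q13 via ϵ: add q9.
No new states can be added; the closed set is {q2, q4, q9, q13}.

{q2, q4, q9, q13}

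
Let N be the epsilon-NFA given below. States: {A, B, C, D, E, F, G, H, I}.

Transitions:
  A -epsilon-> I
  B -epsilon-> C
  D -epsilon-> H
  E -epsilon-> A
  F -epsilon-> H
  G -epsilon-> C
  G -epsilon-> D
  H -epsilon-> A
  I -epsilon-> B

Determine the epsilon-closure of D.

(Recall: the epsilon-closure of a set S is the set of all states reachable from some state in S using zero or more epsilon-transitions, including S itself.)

Start with {D}.
From D via epsilon: add H.
From H via epsilon: add A.
From A via epsilon: add I.
From I via epsilon: add B.
From B via epsilon: add C.
No new states can be added; the closed set is {A, B, C, D, H, I}.

{A, B, C, D, H, I}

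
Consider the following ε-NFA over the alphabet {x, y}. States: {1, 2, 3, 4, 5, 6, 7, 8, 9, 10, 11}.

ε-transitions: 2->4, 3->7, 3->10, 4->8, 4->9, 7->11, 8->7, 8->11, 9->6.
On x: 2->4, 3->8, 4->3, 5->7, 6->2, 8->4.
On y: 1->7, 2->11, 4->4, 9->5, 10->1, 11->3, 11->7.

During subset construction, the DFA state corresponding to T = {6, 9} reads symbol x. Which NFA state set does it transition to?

6 on x → {2}.
No x-transition from 9.
Union after reading x: {2}.
Now take the ε-closure:
From 2 via ε: add 4.
From 4 via ε: add 8, 9.
From 8 via ε: add 7, 11.
From 9 via ε: add 6.
No new states can be added; the closed set is {2, 4, 6, 7, 8, 9, 11}.

{2, 4, 6, 7, 8, 9, 11}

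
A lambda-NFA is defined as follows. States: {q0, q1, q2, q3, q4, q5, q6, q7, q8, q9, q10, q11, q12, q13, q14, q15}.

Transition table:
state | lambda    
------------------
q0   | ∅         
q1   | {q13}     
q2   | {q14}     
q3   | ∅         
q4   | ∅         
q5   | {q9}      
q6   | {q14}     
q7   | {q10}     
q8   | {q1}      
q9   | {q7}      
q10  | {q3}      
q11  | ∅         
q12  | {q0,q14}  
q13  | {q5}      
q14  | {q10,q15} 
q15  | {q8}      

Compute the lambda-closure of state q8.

Start with {q8}.
From q8 via lambda: add q1.
From q1 via lambda: add q13.
From q13 via lambda: add q5.
From q5 via lambda: add q9.
From q9 via lambda: add q7.
From q7 via lambda: add q10.
From q10 via lambda: add q3.
No new states can be added; the closed set is {q1, q3, q5, q7, q8, q9, q10, q13}.

{q1, q3, q5, q7, q8, q9, q10, q13}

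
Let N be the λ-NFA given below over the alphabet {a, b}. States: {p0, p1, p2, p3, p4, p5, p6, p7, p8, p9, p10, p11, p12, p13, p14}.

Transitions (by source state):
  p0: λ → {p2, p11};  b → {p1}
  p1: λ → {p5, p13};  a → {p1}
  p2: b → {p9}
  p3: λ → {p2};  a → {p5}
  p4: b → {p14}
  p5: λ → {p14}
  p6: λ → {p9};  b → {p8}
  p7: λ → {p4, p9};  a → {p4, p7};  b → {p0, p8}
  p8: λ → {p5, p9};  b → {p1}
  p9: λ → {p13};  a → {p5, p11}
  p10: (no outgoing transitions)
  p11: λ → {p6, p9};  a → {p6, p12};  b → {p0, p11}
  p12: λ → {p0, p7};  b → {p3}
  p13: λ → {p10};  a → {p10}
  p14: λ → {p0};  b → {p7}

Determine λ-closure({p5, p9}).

Start with {p5, p9}.
From p5 via λ: add p14.
From p9 via λ: add p13.
From p13 via λ: add p10.
From p14 via λ: add p0.
From p0 via λ: add p2, p11.
From p11 via λ: add p6.
No new states can be added; the closed set is {p0, p2, p5, p6, p9, p10, p11, p13, p14}.

{p0, p2, p5, p6, p9, p10, p11, p13, p14}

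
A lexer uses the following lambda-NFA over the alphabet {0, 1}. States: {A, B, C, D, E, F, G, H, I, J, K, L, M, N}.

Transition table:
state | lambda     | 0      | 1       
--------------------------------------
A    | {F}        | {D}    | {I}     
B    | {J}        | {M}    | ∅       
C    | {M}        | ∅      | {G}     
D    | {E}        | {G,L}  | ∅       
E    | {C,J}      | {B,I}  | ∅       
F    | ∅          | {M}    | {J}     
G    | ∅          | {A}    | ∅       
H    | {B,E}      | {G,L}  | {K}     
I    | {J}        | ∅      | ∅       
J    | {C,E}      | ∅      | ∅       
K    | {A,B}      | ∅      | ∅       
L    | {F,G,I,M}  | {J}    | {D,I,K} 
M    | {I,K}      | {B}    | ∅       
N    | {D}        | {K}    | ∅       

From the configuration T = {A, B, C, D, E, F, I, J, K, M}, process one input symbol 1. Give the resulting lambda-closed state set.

A on 1 → {I}.
C on 1 → {G}.
F on 1 → {J}.
No 1-transition from B, D, E, I, J, K, M.
Union after reading 1: {G, I, J}.
Now take the lambda-closure:
From J via lambda: add C, E.
From C via lambda: add M.
From M via lambda: add K.
From K via lambda: add A, B.
From A via lambda: add F.
No new states can be added; the closed set is {A, B, C, E, F, G, I, J, K, M}.

{A, B, C, E, F, G, I, J, K, M}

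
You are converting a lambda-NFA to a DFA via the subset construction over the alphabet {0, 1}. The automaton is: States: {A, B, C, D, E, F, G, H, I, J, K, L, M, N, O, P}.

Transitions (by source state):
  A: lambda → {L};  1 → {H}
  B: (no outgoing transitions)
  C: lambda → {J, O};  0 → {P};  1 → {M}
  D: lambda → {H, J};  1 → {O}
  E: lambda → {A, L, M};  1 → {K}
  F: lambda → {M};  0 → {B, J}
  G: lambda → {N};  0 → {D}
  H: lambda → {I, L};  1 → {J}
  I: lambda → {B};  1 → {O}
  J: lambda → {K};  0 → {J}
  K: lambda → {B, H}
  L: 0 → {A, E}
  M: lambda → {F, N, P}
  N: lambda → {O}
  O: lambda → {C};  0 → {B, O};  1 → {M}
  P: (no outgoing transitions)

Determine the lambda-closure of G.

{B, C, G, H, I, J, K, L, N, O}

Start with {G}.
From G via lambda: add N.
From N via lambda: add O.
From O via lambda: add C.
From C via lambda: add J.
From J via lambda: add K.
From K via lambda: add B, H.
From H via lambda: add I, L.
No new states can be added; the closed set is {B, C, G, H, I, J, K, L, N, O}.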